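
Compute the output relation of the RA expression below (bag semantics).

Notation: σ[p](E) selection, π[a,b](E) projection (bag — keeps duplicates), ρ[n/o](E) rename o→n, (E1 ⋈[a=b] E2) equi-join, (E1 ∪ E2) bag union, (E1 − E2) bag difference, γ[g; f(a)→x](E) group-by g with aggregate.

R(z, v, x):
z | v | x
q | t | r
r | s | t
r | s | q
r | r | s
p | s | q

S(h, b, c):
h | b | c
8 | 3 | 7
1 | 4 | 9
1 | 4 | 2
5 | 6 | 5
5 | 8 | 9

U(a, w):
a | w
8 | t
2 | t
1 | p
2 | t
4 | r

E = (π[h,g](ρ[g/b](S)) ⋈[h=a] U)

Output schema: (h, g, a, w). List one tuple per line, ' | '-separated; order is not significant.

Per-node cardinality:
  S → 5
  ρ[g/b](S) → 5
  π[h,g](ρ[g/b](S)) → 5
  U → 5
  (π[h,g](ρ[g/b](S)) ⋈[h=a] U) → 3

== RESULT ==
h | g | a | w
1 | 4 | 1 | p
1 | 4 | 1 | p
8 | 3 | 8 | t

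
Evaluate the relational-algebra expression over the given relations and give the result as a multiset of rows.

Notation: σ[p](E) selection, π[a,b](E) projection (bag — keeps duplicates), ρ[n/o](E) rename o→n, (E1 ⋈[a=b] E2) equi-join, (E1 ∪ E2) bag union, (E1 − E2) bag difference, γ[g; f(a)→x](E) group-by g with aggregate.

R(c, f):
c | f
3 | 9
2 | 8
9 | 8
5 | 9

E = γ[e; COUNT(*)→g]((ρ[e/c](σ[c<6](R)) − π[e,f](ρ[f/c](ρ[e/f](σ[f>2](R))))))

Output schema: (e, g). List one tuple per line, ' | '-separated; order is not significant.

Stepwise |·|:
  R → 4
  σ[c<6](R) → 3
  ρ[e/c](σ[c<6](R)) → 3
  R → 4
  σ[f>2](R) → 4
  ρ[e/f](σ[f>2](R)) → 4
  ρ[f/c](ρ[e/f](σ[f>2](R))) → 4
  π[e,f](ρ[f/c](ρ[e/f](σ[f>2](R)))) → 4
  (ρ[e/c](σ[c<6](R)) − π[e,f](ρ[f/c](ρ[e/f](σ[f>2](R))))) → 3
  γ[e; COUNT(*)→g]((ρ[e/c](σ[c<6](R)) − π[e,f](ρ[f/c](ρ[e/f](σ[f>2](R)))))) → 3

== RESULT ==
e | g
2 | 1
3 | 1
5 | 1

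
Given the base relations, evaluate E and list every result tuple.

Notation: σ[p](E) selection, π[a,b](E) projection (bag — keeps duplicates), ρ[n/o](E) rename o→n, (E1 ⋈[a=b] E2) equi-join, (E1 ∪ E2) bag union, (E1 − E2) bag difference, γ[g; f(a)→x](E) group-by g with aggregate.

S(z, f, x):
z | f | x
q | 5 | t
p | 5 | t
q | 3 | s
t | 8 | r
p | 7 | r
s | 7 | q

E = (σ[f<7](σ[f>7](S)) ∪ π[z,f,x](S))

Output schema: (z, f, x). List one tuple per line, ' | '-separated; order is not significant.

Per-node cardinality:
  S → 6
  σ[f>7](S) → 1
  σ[f<7](σ[f>7](S)) → 0
  S → 6
  π[z,f,x](S) → 6
  (σ[f<7](σ[f>7](S)) ∪ π[z,f,x](S)) → 6

== RESULT ==
z | f | x
p | 5 | t
p | 7 | r
q | 3 | s
q | 5 | t
s | 7 | q
t | 8 | r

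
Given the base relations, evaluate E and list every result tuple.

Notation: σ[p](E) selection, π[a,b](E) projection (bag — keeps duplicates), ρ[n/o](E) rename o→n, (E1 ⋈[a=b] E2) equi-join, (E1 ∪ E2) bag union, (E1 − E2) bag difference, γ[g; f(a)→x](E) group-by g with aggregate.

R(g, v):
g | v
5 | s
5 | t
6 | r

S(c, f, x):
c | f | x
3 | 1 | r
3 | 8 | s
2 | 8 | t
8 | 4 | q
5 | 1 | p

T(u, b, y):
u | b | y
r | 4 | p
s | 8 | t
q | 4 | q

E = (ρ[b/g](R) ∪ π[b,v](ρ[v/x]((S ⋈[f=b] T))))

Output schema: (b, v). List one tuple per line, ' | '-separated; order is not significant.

Row counts bottom-up:
  R → 3
  ρ[b/g](R) → 3
  S → 5
  T → 3
  (S ⋈[f=b] T) → 4
  ρ[v/x]((S ⋈[f=b] T)) → 4
  π[b,v](ρ[v/x]((S ⋈[f=b] T))) → 4
  (ρ[b/g](R) ∪ π[b,v](ρ[v/x]((S ⋈[f=b] T)))) → 7

== RESULT ==
b | v
4 | q
4 | q
5 | s
5 | t
6 | r
8 | s
8 | t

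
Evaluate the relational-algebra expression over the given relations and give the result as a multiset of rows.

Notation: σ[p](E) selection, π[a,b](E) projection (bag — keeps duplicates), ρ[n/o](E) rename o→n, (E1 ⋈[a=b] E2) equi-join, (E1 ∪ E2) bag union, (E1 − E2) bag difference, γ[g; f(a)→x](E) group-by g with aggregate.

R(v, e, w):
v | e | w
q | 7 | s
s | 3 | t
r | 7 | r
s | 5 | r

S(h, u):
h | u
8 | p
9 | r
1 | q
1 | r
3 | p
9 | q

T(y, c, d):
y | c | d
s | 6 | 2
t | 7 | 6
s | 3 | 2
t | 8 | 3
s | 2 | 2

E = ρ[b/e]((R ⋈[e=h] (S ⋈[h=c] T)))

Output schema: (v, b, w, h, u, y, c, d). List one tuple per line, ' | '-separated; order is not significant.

Per-node cardinality:
  R → 4
  S → 6
  T → 5
  (S ⋈[h=c] T) → 2
  (R ⋈[e=h] (S ⋈[h=c] T)) → 1
  ρ[b/e]((R ⋈[e=h] (S ⋈[h=c] T))) → 1

== RESULT ==
v | b | w | h | u | y | c | d
s | 3 | t | 3 | p | s | 3 | 2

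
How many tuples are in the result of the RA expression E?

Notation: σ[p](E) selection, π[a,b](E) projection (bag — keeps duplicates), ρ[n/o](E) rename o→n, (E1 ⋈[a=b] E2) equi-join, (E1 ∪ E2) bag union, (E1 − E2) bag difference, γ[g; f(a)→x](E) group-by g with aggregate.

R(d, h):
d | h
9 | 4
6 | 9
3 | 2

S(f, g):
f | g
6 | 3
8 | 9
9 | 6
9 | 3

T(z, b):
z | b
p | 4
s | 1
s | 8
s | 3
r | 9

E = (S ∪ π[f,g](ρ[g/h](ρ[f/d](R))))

Per-node cardinality:
  S → 4
  R → 3
  ρ[f/d](R) → 3
  ρ[g/h](ρ[f/d](R)) → 3
  π[f,g](ρ[g/h](ρ[f/d](R))) → 3
  (S ∪ π[f,g](ρ[g/h](ρ[f/d](R)))) → 7

|E| = 7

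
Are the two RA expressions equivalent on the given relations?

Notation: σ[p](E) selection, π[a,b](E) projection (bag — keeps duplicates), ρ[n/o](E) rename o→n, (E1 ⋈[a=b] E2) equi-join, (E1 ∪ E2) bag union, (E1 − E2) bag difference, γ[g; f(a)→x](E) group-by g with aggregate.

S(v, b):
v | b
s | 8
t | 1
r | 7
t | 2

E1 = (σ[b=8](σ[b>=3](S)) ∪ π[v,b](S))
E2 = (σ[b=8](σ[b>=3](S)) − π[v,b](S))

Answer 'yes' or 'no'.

E1 subexpression sizes:
  S → 4
  σ[b>=3](S) → 2
  σ[b=8](σ[b>=3](S)) → 1
  S → 4
  π[v,b](S) → 4
  (σ[b=8](σ[b>=3](S)) ∪ π[v,b](S)) → 5
E2 subexpression sizes:
  S → 4
  σ[b>=3](S) → 2
  σ[b=8](σ[b>=3](S)) → 1
  S → 4
  π[v,b](S) → 4
  (σ[b=8](σ[b>=3](S)) − π[v,b](S)) → 0

E1 result:
v | b
r | 7
s | 8
s | 8
t | 1
t | 2
E2 result:
v | b
(0 rows)
Witness: ('t', 2) appears 1× in E1 but 0× in E2.

no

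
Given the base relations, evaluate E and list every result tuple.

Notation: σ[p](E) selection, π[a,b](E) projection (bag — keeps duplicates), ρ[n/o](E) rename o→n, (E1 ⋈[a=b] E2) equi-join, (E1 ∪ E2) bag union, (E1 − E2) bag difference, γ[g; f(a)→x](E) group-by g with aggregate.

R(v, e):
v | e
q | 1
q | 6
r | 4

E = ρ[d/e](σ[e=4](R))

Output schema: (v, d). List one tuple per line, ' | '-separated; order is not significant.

Row counts bottom-up:
  R → 3
  σ[e=4](R) → 1
  ρ[d/e](σ[e=4](R)) → 1

== RESULT ==
v | d
r | 4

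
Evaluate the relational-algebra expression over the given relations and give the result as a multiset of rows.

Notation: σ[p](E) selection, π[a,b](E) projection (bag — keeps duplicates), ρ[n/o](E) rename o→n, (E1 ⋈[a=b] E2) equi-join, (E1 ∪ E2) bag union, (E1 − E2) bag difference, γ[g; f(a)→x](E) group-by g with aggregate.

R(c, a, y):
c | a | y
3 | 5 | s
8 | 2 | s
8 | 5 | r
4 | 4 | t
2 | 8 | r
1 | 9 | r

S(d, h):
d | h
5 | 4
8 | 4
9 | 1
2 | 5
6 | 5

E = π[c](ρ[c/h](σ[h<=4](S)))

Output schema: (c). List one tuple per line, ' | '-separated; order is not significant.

Stepwise |·|:
  S → 5
  σ[h<=4](S) → 3
  ρ[c/h](σ[h<=4](S)) → 3
  π[c](ρ[c/h](σ[h<=4](S))) → 3

== RESULT ==
c
1
4
4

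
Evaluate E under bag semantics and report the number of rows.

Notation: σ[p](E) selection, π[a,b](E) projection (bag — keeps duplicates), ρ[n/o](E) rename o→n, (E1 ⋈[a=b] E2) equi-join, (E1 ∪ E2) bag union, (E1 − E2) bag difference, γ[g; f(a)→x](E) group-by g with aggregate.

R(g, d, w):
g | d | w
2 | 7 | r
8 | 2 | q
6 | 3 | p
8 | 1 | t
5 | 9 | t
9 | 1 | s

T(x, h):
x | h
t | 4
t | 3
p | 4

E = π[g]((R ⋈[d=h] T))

Per-node cardinality:
  R → 6
  T → 3
  (R ⋈[d=h] T) → 1
  π[g]((R ⋈[d=h] T)) → 1

|E| = 1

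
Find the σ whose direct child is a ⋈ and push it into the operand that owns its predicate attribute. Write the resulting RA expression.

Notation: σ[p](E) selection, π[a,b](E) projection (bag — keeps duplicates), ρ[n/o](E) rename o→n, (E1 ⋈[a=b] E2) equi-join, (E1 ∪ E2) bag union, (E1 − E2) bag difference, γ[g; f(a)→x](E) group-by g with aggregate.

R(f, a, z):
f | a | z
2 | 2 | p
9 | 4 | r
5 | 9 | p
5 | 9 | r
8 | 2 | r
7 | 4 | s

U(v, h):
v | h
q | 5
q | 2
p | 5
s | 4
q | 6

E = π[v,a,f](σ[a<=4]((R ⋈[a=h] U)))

σ filters on a, owned by the left side.
E' = π[v,a,f]((σ[a<=4](R) ⋈[a=h] U))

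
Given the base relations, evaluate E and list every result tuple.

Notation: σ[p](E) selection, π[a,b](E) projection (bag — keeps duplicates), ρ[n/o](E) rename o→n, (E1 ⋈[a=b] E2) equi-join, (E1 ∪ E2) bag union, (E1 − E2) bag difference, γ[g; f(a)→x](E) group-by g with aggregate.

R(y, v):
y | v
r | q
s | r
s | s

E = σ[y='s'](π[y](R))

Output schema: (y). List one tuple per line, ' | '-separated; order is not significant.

Row counts bottom-up:
  R → 3
  π[y](R) → 3
  σ[y='s'](π[y](R)) → 2

== RESULT ==
y
s
s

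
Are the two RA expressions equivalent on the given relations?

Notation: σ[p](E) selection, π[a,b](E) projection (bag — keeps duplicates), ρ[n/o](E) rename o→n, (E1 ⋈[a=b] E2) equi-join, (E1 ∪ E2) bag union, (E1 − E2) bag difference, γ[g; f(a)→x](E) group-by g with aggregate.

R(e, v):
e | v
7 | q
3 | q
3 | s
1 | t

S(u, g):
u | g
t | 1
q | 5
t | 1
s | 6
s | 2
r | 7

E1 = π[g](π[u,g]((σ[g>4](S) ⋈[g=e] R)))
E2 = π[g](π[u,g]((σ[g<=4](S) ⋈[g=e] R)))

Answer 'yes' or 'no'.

E1 per-node cardinality:
  S → 6
  σ[g>4](S) → 3
  R → 4
  (σ[g>4](S) ⋈[g=e] R) → 1
  π[u,g]((σ[g>4](S) ⋈[g=e] R)) → 1
  π[g](π[u,g]((σ[g>4](S) ⋈[g=e] R))) → 1
E2 per-node cardinality:
  S → 6
  σ[g<=4](S) → 3
  R → 4
  (σ[g<=4](S) ⋈[g=e] R) → 2
  π[u,g]((σ[g<=4](S) ⋈[g=e] R)) → 2
  π[g](π[u,g]((σ[g<=4](S) ⋈[g=e] R))) → 2

E1 result:
g
7
E2 result:
g
1
1
Witness: (1,) appears 0× in E1 but 2× in E2.

no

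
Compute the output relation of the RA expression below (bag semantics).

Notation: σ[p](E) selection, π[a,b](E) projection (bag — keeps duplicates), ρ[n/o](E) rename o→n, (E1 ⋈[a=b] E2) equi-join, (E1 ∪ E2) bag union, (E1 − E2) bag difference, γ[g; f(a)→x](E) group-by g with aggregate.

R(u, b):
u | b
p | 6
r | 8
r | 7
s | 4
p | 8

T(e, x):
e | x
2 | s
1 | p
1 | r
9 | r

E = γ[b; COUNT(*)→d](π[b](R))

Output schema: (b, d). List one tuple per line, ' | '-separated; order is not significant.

Per-node cardinality:
  R → 5
  π[b](R) → 5
  γ[b; COUNT(*)→d](π[b](R)) → 4

== RESULT ==
b | d
4 | 1
6 | 1
7 | 1
8 | 2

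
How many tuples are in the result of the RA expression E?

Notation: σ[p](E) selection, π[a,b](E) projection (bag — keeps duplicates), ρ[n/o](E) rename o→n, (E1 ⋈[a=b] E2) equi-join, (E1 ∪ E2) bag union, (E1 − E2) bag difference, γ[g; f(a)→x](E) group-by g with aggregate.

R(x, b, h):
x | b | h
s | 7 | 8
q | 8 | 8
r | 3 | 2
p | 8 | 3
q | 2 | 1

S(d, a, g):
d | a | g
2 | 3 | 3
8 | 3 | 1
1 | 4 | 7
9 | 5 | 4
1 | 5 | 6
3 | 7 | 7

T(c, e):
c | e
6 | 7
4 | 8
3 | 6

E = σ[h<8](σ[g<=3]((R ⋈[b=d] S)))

Subexpression sizes:
  R → 5
  S → 6
  (R ⋈[b=d] S) → 4
  σ[g<=3]((R ⋈[b=d] S)) → 3
  σ[h<8](σ[g<=3]((R ⋈[b=d] S))) → 2

|E| = 2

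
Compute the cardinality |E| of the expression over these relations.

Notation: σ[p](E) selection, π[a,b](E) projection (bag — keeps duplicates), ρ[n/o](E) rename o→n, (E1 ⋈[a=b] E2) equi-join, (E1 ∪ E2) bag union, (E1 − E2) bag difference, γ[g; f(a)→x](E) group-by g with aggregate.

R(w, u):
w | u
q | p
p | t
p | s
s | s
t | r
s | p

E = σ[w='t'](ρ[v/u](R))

Stepwise |·|:
  R → 6
  ρ[v/u](R) → 6
  σ[w='t'](ρ[v/u](R)) → 1

|E| = 1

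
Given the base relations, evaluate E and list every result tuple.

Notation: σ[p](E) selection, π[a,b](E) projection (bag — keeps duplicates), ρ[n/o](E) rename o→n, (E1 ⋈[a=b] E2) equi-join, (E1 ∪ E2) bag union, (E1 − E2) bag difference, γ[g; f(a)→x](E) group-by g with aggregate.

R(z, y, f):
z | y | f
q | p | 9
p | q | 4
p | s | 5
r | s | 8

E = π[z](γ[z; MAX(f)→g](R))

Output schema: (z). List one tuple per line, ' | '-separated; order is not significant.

Subexpression sizes:
  R → 4
  γ[z; MAX(f)→g](R) → 3
  π[z](γ[z; MAX(f)→g](R)) → 3

== RESULT ==
z
p
q
r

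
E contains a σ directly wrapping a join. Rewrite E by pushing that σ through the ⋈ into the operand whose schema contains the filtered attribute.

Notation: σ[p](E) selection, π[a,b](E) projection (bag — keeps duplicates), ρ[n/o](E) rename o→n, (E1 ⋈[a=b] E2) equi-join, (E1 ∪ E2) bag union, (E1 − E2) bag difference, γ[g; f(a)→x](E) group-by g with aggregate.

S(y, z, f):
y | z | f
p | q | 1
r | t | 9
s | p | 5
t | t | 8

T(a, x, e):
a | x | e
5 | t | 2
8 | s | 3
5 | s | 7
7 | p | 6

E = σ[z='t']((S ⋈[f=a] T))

σ filters on z, owned by the left side.
E' = (σ[z='t'](S) ⋈[f=a] T)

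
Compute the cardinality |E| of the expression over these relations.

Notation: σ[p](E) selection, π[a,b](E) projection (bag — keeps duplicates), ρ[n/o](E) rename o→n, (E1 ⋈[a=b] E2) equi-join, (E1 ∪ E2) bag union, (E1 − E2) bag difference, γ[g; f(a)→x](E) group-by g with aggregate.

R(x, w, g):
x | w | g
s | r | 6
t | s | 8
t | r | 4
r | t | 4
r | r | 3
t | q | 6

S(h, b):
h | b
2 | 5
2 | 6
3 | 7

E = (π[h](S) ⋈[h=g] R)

Stepwise |·|:
  S → 3
  π[h](S) → 3
  R → 6
  (π[h](S) ⋈[h=g] R) → 1

|E| = 1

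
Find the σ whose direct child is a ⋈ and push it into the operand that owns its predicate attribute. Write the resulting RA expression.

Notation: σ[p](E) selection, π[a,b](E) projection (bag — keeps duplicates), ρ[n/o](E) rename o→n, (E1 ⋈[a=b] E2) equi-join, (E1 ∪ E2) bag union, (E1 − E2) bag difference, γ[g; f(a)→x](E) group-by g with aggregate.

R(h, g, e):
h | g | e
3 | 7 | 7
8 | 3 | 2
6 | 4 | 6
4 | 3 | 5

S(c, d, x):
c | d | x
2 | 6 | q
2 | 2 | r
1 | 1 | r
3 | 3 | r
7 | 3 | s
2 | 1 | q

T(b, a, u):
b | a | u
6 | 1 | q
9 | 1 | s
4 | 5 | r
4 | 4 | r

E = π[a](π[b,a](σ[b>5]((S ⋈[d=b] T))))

σ filters on b, owned by the right side.
E' = π[a](π[b,a]((S ⋈[d=b] σ[b>5](T))))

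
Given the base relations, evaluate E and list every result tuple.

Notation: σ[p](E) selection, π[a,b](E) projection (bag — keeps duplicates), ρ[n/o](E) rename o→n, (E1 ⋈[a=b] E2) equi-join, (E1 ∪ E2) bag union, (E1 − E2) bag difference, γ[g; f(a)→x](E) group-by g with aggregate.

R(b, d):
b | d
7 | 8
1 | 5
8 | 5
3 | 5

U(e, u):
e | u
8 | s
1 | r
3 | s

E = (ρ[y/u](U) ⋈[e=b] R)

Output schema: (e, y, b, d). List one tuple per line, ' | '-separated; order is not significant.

Stepwise |·|:
  U → 3
  ρ[y/u](U) → 3
  R → 4
  (ρ[y/u](U) ⋈[e=b] R) → 3

== RESULT ==
e | y | b | d
1 | r | 1 | 5
3 | s | 3 | 5
8 | s | 8 | 5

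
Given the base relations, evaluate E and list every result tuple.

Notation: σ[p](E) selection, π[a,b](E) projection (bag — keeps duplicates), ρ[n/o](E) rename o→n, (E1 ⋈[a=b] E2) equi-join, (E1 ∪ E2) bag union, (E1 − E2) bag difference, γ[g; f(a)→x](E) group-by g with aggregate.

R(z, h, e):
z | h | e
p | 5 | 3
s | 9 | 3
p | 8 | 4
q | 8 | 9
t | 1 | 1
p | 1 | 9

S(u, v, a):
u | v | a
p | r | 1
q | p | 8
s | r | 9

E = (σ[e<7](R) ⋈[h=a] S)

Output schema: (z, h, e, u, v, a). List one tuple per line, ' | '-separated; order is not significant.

Stepwise |·|:
  R → 6
  σ[e<7](R) → 4
  S → 3
  (σ[e<7](R) ⋈[h=a] S) → 3

== RESULT ==
z | h | e | u | v | a
p | 8 | 4 | q | p | 8
s | 9 | 3 | s | r | 9
t | 1 | 1 | p | r | 1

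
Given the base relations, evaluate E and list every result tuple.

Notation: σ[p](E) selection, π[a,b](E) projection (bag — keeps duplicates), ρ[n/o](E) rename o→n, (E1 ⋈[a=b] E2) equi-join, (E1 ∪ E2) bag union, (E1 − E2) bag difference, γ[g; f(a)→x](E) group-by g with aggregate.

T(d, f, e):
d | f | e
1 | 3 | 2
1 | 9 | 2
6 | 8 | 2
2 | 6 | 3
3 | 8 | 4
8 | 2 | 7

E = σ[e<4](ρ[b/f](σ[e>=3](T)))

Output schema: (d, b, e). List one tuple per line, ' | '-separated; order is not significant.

Row counts bottom-up:
  T → 6
  σ[e>=3](T) → 3
  ρ[b/f](σ[e>=3](T)) → 3
  σ[e<4](ρ[b/f](σ[e>=3](T))) → 1

== RESULT ==
d | b | e
2 | 6 | 3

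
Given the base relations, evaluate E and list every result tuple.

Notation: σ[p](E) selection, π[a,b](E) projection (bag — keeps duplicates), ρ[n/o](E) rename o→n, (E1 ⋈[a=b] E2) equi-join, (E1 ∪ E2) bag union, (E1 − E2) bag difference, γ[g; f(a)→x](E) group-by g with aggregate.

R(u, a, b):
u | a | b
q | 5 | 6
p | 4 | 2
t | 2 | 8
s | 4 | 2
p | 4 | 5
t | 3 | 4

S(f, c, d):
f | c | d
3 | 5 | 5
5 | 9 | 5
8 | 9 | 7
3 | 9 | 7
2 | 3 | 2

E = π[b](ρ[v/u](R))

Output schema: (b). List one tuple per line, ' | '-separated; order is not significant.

Stepwise |·|:
  R → 6
  ρ[v/u](R) → 6
  π[b](ρ[v/u](R)) → 6

== RESULT ==
b
2
2
4
5
6
8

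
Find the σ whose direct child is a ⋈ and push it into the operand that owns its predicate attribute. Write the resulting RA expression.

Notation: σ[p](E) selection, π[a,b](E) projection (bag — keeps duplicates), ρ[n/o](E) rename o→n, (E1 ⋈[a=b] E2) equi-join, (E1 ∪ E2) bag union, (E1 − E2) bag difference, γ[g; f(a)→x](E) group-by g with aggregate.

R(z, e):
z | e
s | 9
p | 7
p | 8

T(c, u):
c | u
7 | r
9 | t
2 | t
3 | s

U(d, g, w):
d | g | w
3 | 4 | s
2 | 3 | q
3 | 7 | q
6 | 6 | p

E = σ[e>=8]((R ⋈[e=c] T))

σ filters on e, owned by the left side.
E' = (σ[e>=8](R) ⋈[e=c] T)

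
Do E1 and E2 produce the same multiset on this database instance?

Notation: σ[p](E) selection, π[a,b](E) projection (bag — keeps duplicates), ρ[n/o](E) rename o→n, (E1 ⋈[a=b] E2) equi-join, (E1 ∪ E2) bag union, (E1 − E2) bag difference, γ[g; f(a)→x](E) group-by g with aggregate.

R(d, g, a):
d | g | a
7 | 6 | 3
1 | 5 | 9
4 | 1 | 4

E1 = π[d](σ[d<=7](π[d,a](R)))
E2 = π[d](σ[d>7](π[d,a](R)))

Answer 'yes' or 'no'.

E1 stepwise |·|:
  R → 3
  π[d,a](R) → 3
  σ[d<=7](π[d,a](R)) → 3
  π[d](σ[d<=7](π[d,a](R))) → 3
E2 stepwise |·|:
  R → 3
  π[d,a](R) → 3
  σ[d>7](π[d,a](R)) → 0
  π[d](σ[d>7](π[d,a](R))) → 0

E1 result:
d
1
4
7
E2 result:
d
(0 rows)
Witness: (1,) appears 1× in E1 but 0× in E2.

no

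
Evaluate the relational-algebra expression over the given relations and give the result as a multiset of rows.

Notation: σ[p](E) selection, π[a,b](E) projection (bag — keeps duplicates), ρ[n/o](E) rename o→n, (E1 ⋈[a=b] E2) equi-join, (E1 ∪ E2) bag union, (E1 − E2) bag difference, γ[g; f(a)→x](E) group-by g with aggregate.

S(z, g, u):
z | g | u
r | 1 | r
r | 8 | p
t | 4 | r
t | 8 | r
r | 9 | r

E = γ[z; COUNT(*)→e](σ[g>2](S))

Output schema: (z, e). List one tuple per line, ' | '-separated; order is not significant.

Row counts bottom-up:
  S → 5
  σ[g>2](S) → 4
  γ[z; COUNT(*)→e](σ[g>2](S)) → 2

== RESULT ==
z | e
r | 2
t | 2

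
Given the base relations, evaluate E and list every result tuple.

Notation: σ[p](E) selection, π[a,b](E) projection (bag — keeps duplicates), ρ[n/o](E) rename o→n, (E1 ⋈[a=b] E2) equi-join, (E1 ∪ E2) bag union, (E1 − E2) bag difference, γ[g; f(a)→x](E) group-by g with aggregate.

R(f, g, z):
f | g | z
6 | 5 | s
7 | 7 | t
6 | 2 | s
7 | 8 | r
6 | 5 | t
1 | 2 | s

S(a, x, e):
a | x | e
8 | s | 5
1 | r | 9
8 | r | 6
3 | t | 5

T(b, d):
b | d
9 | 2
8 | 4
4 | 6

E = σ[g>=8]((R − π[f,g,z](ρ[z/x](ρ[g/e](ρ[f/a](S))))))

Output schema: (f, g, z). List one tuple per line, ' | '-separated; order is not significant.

Row counts bottom-up:
  R → 6
  S → 4
  ρ[f/a](S) → 4
  ρ[g/e](ρ[f/a](S)) → 4
  ρ[z/x](ρ[g/e](ρ[f/a](S))) → 4
  π[f,g,z](ρ[z/x](ρ[g/e](ρ[f/a](S)))) → 4
  (R − π[f,g,z](ρ[z/x](ρ[g/e](ρ[f/a](S))))) → 6
  σ[g>=8]((R − π[f,g,z](ρ[z/x](ρ[g/e](ρ[f/a](S)))))) → 1

== RESULT ==
f | g | z
7 | 8 | r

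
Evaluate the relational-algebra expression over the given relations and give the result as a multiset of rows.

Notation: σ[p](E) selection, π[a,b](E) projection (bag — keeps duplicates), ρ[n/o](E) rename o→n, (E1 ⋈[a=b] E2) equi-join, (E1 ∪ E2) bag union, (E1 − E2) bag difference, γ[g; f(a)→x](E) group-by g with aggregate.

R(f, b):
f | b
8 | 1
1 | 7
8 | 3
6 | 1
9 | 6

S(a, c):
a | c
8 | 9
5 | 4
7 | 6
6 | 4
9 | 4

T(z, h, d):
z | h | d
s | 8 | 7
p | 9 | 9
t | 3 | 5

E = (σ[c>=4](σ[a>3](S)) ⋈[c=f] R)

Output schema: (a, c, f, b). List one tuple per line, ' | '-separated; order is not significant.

Stepwise |·|:
  S → 5
  σ[a>3](S) → 5
  σ[c>=4](σ[a>3](S)) → 5
  R → 5
  (σ[c>=4](σ[a>3](S)) ⋈[c=f] R) → 2

== RESULT ==
a | c | f | b
7 | 6 | 6 | 1
8 | 9 | 9 | 6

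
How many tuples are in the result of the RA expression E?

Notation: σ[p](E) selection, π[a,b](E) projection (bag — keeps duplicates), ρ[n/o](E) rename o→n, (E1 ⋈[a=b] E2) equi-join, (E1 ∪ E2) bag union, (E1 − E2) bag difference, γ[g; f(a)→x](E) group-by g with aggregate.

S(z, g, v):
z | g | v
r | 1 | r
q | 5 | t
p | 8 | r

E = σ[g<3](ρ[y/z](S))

Subexpression sizes:
  S → 3
  ρ[y/z](S) → 3
  σ[g<3](ρ[y/z](S)) → 1

|E| = 1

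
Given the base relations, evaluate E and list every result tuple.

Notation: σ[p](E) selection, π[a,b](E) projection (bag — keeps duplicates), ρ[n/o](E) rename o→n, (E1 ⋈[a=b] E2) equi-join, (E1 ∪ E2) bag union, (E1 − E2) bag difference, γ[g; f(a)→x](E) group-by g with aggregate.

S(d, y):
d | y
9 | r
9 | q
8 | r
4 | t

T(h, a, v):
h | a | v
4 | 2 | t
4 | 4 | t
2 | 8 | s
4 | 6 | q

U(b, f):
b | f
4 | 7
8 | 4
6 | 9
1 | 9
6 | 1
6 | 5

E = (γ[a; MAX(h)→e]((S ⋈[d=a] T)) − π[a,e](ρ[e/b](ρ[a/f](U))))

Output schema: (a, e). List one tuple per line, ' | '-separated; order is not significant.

Subexpression sizes:
  S → 4
  T → 4
  (S ⋈[d=a] T) → 2
  γ[a; MAX(h)→e]((S ⋈[d=a] T)) → 2
  U → 6
  ρ[a/f](U) → 6
  ρ[e/b](ρ[a/f](U)) → 6
  π[a,e](ρ[e/b](ρ[a/f](U))) → 6
  (γ[a; MAX(h)→e]((S ⋈[d=a] T)) − π[a,e](ρ[e/b](ρ[a/f](U)))) → 2

== RESULT ==
a | e
4 | 4
8 | 2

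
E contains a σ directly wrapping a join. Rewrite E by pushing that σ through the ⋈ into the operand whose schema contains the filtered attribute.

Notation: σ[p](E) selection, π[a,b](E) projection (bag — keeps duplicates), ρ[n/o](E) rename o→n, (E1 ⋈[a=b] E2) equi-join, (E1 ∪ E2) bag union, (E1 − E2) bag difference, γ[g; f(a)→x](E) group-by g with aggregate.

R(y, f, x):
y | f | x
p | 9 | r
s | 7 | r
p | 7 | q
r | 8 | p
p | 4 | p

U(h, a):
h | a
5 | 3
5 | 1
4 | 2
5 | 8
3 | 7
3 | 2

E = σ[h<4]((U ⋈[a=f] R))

σ filters on h, owned by the left side.
E' = (σ[h<4](U) ⋈[a=f] R)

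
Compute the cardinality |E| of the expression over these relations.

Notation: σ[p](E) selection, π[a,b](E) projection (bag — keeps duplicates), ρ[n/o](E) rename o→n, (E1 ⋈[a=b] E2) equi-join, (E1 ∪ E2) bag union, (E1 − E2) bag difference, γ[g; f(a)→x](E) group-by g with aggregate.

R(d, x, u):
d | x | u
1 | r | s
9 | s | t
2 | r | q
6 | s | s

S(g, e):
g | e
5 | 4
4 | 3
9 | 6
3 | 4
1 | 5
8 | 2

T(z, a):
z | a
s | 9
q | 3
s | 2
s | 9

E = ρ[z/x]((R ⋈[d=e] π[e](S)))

Subexpression sizes:
  R → 4
  S → 6
  π[e](S) → 6
  (R ⋈[d=e] π[e](S)) → 2
  ρ[z/x]((R ⋈[d=e] π[e](S))) → 2

|E| = 2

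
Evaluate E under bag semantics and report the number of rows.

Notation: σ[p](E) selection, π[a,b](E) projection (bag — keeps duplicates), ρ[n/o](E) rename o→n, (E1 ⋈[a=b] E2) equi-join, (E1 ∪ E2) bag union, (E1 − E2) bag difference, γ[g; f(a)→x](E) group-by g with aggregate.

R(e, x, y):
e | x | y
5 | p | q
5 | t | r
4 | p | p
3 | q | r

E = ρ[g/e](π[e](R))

Stepwise |·|:
  R → 4
  π[e](R) → 4
  ρ[g/e](π[e](R)) → 4

|E| = 4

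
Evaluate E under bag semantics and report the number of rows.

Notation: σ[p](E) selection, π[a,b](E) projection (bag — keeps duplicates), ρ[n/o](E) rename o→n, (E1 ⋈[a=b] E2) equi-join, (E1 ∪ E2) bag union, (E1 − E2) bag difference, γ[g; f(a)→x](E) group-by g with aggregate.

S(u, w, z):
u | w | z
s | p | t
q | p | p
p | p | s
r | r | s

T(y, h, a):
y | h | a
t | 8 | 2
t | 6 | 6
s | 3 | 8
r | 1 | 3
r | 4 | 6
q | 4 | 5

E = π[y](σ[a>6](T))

Row counts bottom-up:
  T → 6
  σ[a>6](T) → 1
  π[y](σ[a>6](T)) → 1

|E| = 1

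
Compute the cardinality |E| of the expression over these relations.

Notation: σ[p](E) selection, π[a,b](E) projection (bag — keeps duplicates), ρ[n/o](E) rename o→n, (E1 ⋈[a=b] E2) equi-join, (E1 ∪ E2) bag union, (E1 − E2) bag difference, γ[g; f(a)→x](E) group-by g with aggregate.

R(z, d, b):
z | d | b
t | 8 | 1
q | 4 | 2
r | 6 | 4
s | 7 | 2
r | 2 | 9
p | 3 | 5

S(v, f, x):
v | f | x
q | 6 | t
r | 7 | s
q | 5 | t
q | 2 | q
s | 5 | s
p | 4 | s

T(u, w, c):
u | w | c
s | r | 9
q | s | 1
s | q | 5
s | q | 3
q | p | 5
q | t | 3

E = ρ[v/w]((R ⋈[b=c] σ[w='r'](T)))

Per-node cardinality:
  R → 6
  T → 6
  σ[w='r'](T) → 1
  (R ⋈[b=c] σ[w='r'](T)) → 1
  ρ[v/w]((R ⋈[b=c] σ[w='r'](T))) → 1

|E| = 1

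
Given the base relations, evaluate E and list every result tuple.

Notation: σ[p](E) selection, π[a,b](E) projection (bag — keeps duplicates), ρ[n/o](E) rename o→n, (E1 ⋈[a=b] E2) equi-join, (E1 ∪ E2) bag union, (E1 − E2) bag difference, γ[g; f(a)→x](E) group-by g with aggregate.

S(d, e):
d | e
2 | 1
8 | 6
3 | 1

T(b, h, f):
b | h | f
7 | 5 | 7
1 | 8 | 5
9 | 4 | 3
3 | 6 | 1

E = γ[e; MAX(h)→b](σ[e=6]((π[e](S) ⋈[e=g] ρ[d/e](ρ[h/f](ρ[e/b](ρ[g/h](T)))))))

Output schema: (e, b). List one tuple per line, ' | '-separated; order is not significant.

Stepwise |·|:
  S → 3
  π[e](S) → 3
  T → 4
  ρ[g/h](T) → 4
  ρ[e/b](ρ[g/h](T)) → 4
  ρ[h/f](ρ[e/b](ρ[g/h](T))) → 4
  ρ[d/e](ρ[h/f](ρ[e/b](ρ[g/h](T)))) → 4
  (π[e](S) ⋈[e=g] ρ[d/e](ρ[h/f](ρ[e/b](ρ[g/h](T))))) → 1
  σ[e=6]((π[e](S) ⋈[e=g] ρ[d/e](ρ[h/f](ρ[e/b](ρ[g/h](T)))))) → 1
  γ[e; MAX(h)→b](σ[e=6]((π[e](S) ⋈[e=g] ρ[d/e](ρ[h/f](ρ[e/b](ρ[g/h](T))))))) → 1

== RESULT ==
e | b
6 | 1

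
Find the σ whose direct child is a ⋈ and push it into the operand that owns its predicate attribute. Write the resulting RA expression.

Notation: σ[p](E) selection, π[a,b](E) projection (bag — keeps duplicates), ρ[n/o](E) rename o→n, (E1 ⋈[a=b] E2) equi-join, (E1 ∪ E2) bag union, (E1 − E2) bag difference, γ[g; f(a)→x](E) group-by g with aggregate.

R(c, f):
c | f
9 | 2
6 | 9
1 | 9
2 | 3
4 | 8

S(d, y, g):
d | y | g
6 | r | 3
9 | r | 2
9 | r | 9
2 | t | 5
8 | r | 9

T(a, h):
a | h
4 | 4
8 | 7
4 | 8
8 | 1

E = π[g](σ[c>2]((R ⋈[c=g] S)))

σ filters on c, owned by the left side.
E' = π[g]((σ[c>2](R) ⋈[c=g] S))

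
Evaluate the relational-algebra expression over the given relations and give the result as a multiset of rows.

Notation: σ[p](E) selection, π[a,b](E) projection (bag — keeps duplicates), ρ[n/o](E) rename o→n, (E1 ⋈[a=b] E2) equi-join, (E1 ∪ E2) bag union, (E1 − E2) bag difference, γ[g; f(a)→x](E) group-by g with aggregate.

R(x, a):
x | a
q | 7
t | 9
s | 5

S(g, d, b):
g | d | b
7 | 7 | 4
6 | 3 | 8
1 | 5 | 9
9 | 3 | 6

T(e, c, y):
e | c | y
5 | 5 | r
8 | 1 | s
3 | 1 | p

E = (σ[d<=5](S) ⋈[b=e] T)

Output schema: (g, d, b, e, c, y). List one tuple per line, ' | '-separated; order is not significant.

Subexpression sizes:
  S → 4
  σ[d<=5](S) → 3
  T → 3
  (σ[d<=5](S) ⋈[b=e] T) → 1

== RESULT ==
g | d | b | e | c | y
6 | 3 | 8 | 8 | 1 | s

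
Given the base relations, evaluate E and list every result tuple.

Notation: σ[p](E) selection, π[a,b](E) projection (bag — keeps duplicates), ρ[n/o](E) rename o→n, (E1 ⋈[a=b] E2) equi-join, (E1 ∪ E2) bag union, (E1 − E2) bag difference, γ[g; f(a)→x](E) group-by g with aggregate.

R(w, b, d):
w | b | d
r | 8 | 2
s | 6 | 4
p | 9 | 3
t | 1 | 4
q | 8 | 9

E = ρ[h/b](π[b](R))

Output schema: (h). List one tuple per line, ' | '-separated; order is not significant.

Row counts bottom-up:
  R → 5
  π[b](R) → 5
  ρ[h/b](π[b](R)) → 5

== RESULT ==
h
1
6
8
8
9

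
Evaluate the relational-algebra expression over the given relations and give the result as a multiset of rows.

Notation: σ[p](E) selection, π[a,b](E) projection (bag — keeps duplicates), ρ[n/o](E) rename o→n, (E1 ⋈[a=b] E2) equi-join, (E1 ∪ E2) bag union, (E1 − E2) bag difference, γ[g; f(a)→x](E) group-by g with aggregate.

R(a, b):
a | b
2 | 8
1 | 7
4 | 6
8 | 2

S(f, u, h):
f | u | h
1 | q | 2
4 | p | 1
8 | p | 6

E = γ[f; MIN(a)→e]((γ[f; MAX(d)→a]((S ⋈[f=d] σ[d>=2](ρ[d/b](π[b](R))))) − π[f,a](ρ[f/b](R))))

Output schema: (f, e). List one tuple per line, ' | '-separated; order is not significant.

Row counts bottom-up:
  S → 3
  R → 4
  π[b](R) → 4
  ρ[d/b](π[b](R)) → 4
  σ[d>=2](ρ[d/b](π[b](R))) → 4
  (S ⋈[f=d] σ[d>=2](ρ[d/b](π[b](R)))) → 1
  γ[f; MAX(d)→a]((S ⋈[f=d] σ[d>=2](ρ[d/b](π[b](R))))) → 1
  R → 4
  ρ[f/b](R) → 4
  π[f,a](ρ[f/b](R)) → 4
  (γ[f; MAX(d)→a]((S ⋈[f=d] σ[d>=2](ρ[d/b](π[b](R))))) − π[f,a](ρ[f/b](R))) → 1
  γ[f; MIN(a)→e]((γ[f; MAX(d)→a]((S ⋈[f=d] σ[d>=2](ρ[d/b](π[b](R))))) − π[f,a](ρ[f/b](R)))) → 1

== RESULT ==
f | e
8 | 8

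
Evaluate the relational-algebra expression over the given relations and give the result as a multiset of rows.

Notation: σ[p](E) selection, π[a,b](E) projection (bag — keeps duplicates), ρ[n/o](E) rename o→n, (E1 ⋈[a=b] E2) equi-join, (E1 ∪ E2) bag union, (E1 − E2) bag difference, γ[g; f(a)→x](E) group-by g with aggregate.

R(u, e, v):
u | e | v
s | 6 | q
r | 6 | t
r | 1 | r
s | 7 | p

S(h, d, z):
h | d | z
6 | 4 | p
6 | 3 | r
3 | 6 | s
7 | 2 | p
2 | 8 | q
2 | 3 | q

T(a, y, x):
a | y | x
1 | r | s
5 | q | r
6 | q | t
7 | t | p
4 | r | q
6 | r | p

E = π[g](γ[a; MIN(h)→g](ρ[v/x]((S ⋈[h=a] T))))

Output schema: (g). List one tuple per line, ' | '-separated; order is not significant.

Subexpression sizes:
  S → 6
  T → 6
  (S ⋈[h=a] T) → 5
  ρ[v/x]((S ⋈[h=a] T)) → 5
  γ[a; MIN(h)→g](ρ[v/x]((S ⋈[h=a] T))) → 2
  π[g](γ[a; MIN(h)→g](ρ[v/x]((S ⋈[h=a] T)))) → 2

== RESULT ==
g
6
7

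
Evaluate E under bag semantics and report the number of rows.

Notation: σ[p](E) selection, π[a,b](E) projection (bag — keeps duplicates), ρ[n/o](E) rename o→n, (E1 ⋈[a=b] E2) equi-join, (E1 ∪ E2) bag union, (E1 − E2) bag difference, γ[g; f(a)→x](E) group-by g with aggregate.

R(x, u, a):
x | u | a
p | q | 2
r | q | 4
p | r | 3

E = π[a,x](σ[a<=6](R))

Row counts bottom-up:
  R → 3
  σ[a<=6](R) → 3
  π[a,x](σ[a<=6](R)) → 3

|E| = 3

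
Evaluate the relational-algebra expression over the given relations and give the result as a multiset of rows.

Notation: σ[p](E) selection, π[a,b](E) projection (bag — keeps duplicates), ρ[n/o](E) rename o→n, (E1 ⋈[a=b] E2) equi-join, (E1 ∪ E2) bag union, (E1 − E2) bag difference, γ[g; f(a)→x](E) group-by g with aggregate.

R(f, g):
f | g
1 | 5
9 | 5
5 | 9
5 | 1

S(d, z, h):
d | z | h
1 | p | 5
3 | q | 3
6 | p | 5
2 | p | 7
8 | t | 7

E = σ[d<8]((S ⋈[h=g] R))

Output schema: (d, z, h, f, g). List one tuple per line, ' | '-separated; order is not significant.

Row counts bottom-up:
  S → 5
  R → 4
  (S ⋈[h=g] R) → 4
  σ[d<8]((S ⋈[h=g] R)) → 4

== RESULT ==
d | z | h | f | g
1 | p | 5 | 1 | 5
1 | p | 5 | 9 | 5
6 | p | 5 | 1 | 5
6 | p | 5 | 9 | 5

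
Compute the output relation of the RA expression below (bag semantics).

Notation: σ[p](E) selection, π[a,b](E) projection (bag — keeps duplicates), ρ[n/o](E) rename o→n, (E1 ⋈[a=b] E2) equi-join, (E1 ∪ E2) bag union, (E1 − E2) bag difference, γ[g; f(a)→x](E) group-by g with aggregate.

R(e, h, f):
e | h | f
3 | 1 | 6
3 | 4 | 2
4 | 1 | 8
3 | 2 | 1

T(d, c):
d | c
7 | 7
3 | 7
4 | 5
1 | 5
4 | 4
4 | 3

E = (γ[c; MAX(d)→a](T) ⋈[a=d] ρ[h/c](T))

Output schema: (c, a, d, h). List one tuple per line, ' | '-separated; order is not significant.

Per-node cardinality:
  T → 6
  γ[c; MAX(d)→a](T) → 4
  T → 6
  ρ[h/c](T) → 6
  (γ[c; MAX(d)→a](T) ⋈[a=d] ρ[h/c](T)) → 10

== RESULT ==
c | a | d | h
3 | 4 | 4 | 3
3 | 4 | 4 | 4
3 | 4 | 4 | 5
4 | 4 | 4 | 3
4 | 4 | 4 | 4
4 | 4 | 4 | 5
5 | 4 | 4 | 3
5 | 4 | 4 | 4
5 | 4 | 4 | 5
7 | 7 | 7 | 7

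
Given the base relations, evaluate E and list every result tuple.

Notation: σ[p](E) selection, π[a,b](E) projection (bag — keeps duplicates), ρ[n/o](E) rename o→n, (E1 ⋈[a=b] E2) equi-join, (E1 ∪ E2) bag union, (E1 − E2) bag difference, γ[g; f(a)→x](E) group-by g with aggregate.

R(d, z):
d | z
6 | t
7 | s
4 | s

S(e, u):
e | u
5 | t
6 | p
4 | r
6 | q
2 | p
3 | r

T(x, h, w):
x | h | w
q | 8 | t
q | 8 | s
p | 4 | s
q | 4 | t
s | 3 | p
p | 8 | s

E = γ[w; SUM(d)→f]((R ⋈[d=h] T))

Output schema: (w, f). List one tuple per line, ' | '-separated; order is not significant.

Subexpression sizes:
  R → 3
  T → 6
  (R ⋈[d=h] T) → 2
  γ[w; SUM(d)→f]((R ⋈[d=h] T)) → 2

== RESULT ==
w | f
s | 4
t | 4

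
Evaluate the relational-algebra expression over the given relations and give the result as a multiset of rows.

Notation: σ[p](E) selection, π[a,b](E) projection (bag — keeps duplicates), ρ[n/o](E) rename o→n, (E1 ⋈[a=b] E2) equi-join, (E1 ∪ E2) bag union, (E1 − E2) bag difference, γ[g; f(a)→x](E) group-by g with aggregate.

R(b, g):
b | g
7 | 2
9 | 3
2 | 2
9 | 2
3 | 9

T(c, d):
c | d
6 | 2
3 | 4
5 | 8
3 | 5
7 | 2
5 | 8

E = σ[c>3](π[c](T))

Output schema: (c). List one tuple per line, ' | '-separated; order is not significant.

Row counts bottom-up:
  T → 6
  π[c](T) → 6
  σ[c>3](π[c](T)) → 4

== RESULT ==
c
5
5
6
7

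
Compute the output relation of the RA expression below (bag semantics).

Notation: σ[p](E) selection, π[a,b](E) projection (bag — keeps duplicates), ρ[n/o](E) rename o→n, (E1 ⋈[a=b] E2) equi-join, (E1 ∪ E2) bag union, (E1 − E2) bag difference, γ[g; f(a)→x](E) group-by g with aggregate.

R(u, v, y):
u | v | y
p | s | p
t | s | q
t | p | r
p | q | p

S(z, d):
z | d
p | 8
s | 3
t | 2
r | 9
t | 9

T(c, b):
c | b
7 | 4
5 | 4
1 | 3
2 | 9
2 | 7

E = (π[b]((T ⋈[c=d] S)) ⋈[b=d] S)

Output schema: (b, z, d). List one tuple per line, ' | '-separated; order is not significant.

Stepwise |·|:
  T → 5
  S → 5
  (T ⋈[c=d] S) → 2
  π[b]((T ⋈[c=d] S)) → 2
  S → 5
  (π[b]((T ⋈[c=d] S)) ⋈[b=d] S) → 2

== RESULT ==
b | z | d
9 | r | 9
9 | t | 9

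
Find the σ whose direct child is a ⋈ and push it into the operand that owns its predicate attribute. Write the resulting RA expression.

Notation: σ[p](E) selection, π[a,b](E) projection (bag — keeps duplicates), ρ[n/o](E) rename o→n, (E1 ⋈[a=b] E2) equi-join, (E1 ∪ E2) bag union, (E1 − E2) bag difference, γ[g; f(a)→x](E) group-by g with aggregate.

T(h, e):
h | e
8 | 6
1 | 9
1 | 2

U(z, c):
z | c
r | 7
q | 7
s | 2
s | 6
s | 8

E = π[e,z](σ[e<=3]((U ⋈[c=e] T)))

σ filters on e, owned by the right side.
E' = π[e,z]((U ⋈[c=e] σ[e<=3](T)))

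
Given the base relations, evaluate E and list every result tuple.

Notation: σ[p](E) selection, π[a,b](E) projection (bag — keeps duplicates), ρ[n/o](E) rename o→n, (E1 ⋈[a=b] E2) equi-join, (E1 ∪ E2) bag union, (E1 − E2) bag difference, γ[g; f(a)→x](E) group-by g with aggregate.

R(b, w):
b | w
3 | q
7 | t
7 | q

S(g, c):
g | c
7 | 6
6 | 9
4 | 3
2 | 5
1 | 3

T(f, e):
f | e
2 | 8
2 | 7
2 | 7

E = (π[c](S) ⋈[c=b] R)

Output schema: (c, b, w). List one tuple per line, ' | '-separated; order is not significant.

Subexpression sizes:
  S → 5
  π[c](S) → 5
  R → 3
  (π[c](S) ⋈[c=b] R) → 2

== RESULT ==
c | b | w
3 | 3 | q
3 | 3 | q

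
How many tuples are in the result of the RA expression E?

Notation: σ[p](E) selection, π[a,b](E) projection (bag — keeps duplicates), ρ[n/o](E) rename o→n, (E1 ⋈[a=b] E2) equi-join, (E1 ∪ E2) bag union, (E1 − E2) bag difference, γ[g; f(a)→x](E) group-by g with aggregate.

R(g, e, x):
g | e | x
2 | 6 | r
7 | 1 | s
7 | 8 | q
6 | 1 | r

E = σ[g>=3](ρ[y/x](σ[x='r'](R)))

Per-node cardinality:
  R → 4
  σ[x='r'](R) → 2
  ρ[y/x](σ[x='r'](R)) → 2
  σ[g>=3](ρ[y/x](σ[x='r'](R))) → 1

|E| = 1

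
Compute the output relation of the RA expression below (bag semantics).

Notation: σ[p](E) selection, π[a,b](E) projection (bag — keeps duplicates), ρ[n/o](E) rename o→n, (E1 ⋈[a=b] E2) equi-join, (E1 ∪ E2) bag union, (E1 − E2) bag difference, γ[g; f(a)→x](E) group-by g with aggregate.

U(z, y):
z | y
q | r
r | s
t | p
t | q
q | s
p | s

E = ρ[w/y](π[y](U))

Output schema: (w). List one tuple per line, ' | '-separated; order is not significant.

Row counts bottom-up:
  U → 6
  π[y](U) → 6
  ρ[w/y](π[y](U)) → 6

== RESULT ==
w
p
q
r
s
s
s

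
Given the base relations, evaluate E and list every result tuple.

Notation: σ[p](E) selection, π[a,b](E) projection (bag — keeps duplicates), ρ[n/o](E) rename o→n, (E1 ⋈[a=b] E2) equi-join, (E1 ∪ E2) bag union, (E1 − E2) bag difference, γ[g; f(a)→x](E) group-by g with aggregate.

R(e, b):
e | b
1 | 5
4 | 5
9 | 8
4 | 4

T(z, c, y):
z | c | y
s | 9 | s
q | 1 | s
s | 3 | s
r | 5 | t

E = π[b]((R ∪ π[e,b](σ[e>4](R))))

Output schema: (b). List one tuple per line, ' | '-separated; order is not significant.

Row counts bottom-up:
  R → 4
  R → 4
  σ[e>4](R) → 1
  π[e,b](σ[e>4](R)) → 1
  (R ∪ π[e,b](σ[e>4](R))) → 5
  π[b]((R ∪ π[e,b](σ[e>4](R)))) → 5

== RESULT ==
b
4
5
5
8
8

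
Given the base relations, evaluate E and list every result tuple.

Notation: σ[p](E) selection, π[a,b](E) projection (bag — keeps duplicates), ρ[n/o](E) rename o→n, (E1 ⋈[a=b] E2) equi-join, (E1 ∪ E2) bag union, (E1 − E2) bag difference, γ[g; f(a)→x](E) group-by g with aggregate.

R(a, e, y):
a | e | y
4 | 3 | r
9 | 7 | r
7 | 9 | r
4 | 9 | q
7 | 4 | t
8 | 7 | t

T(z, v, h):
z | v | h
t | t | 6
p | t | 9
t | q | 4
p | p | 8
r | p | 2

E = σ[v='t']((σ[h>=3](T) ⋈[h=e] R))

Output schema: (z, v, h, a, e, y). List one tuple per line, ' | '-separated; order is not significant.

Per-node cardinality:
  T → 5
  σ[h>=3](T) → 4
  R → 6
  (σ[h>=3](T) ⋈[h=e] R) → 3
  σ[v='t']((σ[h>=3](T) ⋈[h=e] R)) → 2

== RESULT ==
z | v | h | a | e | y
p | t | 9 | 4 | 9 | q
p | t | 9 | 7 | 9 | r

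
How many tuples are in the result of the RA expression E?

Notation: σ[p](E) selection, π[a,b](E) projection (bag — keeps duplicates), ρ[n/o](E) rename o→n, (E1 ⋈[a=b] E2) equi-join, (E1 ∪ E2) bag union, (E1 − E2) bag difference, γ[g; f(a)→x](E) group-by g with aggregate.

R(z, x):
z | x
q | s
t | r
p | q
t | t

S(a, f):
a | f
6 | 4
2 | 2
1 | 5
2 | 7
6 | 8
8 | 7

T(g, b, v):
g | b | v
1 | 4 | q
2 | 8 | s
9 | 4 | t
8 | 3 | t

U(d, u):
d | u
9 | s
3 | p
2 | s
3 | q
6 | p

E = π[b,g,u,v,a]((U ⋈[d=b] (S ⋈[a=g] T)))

Stepwise |·|:
  U → 5
  S → 6
  T → 4
  (S ⋈[a=g] T) → 4
  (U ⋈[d=b] (S ⋈[a=g] T)) → 2
  π[b,g,u,v,a]((U ⋈[d=b] (S ⋈[a=g] T))) → 2

|E| = 2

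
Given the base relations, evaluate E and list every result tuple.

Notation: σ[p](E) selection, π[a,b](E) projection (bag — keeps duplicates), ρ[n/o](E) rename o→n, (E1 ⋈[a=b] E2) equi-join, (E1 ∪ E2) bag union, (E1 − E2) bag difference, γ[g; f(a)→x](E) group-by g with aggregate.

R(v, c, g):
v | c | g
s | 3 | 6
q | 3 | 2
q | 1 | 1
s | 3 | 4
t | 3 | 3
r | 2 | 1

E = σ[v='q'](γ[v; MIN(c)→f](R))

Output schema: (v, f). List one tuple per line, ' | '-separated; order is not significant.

Per-node cardinality:
  R → 6
  γ[v; MIN(c)→f](R) → 4
  σ[v='q'](γ[v; MIN(c)→f](R)) → 1

== RESULT ==
v | f
q | 1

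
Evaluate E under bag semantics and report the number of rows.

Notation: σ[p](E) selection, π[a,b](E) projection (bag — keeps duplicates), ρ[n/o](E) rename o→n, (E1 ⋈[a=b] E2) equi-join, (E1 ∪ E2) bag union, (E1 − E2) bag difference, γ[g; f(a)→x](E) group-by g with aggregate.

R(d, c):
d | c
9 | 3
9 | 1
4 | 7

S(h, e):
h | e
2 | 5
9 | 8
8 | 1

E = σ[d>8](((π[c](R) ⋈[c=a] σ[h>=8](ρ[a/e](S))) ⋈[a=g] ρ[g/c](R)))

Per-node cardinality:
  R → 3
  π[c](R) → 3
  S → 3
  ρ[a/e](S) → 3
  σ[h>=8](ρ[a/e](S)) → 2
  (π[c](R) ⋈[c=a] σ[h>=8](ρ[a/e](S))) → 1
  R → 3
  ρ[g/c](R) → 3
  ((π[c](R) ⋈[c=a] σ[h>=8](ρ[a/e](S))) ⋈[a=g] ρ[g/c](R)) → 1
  σ[d>8](((π[c](R) ⋈[c=a] σ[h>=8](ρ[a/e](S))) ⋈[a=g] ρ[g/c](R))) → 1

|E| = 1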